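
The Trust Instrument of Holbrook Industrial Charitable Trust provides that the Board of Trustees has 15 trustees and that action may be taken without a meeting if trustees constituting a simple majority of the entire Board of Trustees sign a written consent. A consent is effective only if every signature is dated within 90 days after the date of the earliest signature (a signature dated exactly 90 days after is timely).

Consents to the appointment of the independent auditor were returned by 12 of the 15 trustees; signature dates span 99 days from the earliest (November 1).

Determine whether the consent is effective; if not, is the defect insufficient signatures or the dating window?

Not effective — dating-window requirement not satisfied.

Signatures required: a simple majority of 15 — a majority of 15 is 8, so 8 needed; 12 signed. Sufficient.
Dating window: the latest signature is 99 days after the earliest; the limit is 90 days. Outside the window.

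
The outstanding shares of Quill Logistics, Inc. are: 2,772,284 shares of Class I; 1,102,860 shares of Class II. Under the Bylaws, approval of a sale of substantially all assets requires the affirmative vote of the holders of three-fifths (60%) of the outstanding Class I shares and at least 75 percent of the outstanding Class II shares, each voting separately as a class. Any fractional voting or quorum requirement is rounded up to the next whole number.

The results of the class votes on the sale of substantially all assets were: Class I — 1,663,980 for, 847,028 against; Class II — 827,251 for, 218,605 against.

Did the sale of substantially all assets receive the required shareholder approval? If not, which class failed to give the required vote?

Approved — every class gave the required vote.

Class I: 3/5 of 2772284 = 1663370.40, rounded up to 1663371; 1,663,371 required, 1,663,980 in favor — approved.
Class II: 3/4 of 1102860 = 827145; 827,145 required, 827,251 in favor — approved.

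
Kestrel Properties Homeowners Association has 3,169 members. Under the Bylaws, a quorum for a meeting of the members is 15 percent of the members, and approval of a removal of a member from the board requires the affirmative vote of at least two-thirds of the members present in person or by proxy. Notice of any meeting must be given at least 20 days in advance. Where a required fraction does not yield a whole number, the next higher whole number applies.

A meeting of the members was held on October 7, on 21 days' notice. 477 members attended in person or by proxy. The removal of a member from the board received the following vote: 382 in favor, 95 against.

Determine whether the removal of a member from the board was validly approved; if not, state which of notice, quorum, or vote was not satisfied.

Valid — all requirements satisfied.

Notice: 21 days given; 20 required. Satisfied.
Quorum: 15% of 3,169 = 475.35, rounded up to 476; 477 present. Satisfied.
Vote: requires two-thirds of those present (477); 2/3 of 477 = 318, so 318 needed; 382 in favor. Satisfied.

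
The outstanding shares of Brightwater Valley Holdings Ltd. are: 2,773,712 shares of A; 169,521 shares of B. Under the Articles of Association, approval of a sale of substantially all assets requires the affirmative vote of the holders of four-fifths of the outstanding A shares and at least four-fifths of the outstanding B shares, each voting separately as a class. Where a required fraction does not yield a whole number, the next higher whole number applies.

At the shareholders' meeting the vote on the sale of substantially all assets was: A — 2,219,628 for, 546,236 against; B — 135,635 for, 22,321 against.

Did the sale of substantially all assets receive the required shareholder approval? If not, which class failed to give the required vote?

A: 4/5 of 2773712 = 2218969.60, rounded up to 2218970; 2,218,970 required, 2,219,628 in favor — approved.
B: 4/5 of 169521 = 135616.80, rounded up to 135617; 135,617 required, 135,635 in favor — approved.

Approved — every class gave the required vote.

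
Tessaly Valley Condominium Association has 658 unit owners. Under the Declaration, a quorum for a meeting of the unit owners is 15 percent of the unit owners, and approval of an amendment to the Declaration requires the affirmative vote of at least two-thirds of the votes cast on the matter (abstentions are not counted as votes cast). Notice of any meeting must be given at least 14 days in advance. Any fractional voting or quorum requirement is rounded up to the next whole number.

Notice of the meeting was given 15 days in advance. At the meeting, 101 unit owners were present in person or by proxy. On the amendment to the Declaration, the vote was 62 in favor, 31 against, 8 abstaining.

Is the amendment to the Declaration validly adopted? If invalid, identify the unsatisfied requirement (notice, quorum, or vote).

Valid — all requirements satisfied.

Notice: 15 days given; 14 required. Satisfied.
Quorum: 15% of 658 = 98.70, rounded up to 99; 101 present. Satisfied.
Vote: requires two-thirds of the votes cast (101 − 8 abstaining = 93); 2/3 of 93 = 62, so 62 needed; 62 in favor. Satisfied.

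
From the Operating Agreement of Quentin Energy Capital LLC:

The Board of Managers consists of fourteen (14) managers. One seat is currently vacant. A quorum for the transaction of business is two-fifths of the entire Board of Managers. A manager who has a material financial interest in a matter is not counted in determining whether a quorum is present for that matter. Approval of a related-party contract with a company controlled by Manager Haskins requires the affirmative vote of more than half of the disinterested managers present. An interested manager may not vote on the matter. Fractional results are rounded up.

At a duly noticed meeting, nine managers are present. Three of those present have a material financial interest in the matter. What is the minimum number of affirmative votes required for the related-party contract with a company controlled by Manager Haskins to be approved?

4

The related-party contract with a company controlled by Manager Haskins requires a majority of the disinterested managers present (9 − 3 = 6).
A majority of 6 is 4.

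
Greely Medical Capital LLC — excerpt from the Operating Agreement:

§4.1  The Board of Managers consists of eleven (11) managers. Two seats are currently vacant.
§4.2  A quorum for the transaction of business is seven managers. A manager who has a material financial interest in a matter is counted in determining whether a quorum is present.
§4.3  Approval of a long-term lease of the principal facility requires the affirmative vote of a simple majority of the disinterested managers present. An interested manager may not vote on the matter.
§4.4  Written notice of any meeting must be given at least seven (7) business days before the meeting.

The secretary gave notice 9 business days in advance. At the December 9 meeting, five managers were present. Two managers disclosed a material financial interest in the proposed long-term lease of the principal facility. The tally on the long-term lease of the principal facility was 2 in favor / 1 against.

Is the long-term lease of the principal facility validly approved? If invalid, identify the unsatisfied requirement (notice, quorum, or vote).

Notice: 9 business days given; 7 required (9 ≥ 7). Satisfied.
Quorum: 5 present (interested managers count toward quorum); quorum is 7. Not satisfied.
Vote: the long-term lease of the principal facility requires a majority of the disinterested managers present (5 − 2 = 3). A majority of 3 is 2, so 2 affirmative votes are needed; 2 voted in favor. Satisfied. (Moot — without a quorum no business can be validly transacted.)

Invalid — quorum requirement not satisfied.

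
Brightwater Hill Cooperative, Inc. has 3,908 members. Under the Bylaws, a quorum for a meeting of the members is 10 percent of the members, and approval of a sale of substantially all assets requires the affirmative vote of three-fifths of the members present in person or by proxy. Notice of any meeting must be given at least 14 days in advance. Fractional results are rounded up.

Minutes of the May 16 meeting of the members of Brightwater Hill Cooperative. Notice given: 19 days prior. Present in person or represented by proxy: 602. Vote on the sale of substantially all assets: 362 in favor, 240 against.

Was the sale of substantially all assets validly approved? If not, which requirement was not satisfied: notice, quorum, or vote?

Valid — all requirements satisfied.

Notice: 19 days given; 14 required. Satisfied.
Quorum: 10% of 3,908 = 390.80, rounded up to 391; 602 present. Satisfied.
Vote: requires three-fifths of those present (602); 3/5 of 602 = 361.20, rounded up to 362, so 362 needed; 362 in favor. Satisfied.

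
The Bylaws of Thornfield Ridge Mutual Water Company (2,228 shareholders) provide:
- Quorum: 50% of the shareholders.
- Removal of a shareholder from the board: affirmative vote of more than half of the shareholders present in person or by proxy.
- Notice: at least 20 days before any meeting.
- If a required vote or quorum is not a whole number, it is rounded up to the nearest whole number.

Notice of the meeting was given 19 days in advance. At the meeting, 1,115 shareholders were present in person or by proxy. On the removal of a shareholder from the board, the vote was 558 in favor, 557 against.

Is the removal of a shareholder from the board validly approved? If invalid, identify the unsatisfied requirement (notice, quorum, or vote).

Invalid — notice requirement not satisfied.

Notice: 19 days given; 20 required. Not satisfied.
Quorum: 50% of 2,228 = 1,114; 1,115 present. Satisfied.
Vote: requires a majority of those present (1,115); a majority of 1115 is 558, so 558 needed; 558 in favor. Satisfied.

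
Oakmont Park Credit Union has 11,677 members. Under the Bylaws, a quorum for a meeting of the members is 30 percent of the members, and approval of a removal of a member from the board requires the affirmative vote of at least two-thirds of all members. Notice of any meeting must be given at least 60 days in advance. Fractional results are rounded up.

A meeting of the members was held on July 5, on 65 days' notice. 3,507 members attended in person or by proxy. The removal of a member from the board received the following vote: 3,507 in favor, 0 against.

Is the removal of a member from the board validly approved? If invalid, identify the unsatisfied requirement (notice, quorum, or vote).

Invalid — vote requirement not satisfied.

Notice: 65 days given; 60 required. Satisfied.
Quorum: 30% of 11,677 = 3,503.10, rounded up to 3,504; 3,507 present. Satisfied.
Vote: requires two-thirds of all members (11,677); 2/3 of 11677 = 7784.67, rounded up to 7785, so 7,785 needed; 3,507 in favor. Not satisfied.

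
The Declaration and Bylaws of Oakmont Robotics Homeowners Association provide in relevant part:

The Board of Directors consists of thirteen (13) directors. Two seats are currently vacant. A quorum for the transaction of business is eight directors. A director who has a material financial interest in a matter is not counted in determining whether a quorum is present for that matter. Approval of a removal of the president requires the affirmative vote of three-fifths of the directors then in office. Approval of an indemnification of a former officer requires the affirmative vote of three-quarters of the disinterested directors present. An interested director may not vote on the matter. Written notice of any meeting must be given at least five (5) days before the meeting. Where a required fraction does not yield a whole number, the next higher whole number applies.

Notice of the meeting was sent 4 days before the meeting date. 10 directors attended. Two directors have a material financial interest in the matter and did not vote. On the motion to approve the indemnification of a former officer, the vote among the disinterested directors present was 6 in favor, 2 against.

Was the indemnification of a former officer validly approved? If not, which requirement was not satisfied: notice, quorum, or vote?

Notice: 4 days given; 5 required (4 < 5). Not satisfied.
Quorum: 10 present, but the 2 interested directors do not count, leaving 8. Quorum is 8. Satisfied.
Vote: the indemnification of a former officer requires three-fourths of the disinterested directors present (10 − 2 = 8). 3/4 of 8 = 6, so 6 affirmative votes are needed; 6 voted in favor. Satisfied.

Invalid — notice requirement not satisfied.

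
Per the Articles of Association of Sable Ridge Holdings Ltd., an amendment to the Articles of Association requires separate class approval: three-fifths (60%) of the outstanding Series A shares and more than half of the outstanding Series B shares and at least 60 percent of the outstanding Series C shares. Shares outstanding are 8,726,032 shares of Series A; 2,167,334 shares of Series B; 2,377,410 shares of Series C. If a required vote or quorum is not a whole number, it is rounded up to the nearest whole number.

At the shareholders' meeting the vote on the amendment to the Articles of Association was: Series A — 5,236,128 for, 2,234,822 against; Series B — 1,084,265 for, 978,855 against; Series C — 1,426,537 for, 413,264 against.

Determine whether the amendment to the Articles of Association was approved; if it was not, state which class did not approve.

Approved — every class gave the required vote.

Series A: 3/5 of 8726032 = 5235619.20, rounded up to 5235620; 5,235,620 required, 5,236,128 in favor — approved.
Series B: a majority of 2167334 is 1083668; 1,083,668 required, 1,084,265 in favor — approved.
Series C: 3/5 of 2377410 = 1426446; 1,426,446 required, 1,426,537 in favor — approved.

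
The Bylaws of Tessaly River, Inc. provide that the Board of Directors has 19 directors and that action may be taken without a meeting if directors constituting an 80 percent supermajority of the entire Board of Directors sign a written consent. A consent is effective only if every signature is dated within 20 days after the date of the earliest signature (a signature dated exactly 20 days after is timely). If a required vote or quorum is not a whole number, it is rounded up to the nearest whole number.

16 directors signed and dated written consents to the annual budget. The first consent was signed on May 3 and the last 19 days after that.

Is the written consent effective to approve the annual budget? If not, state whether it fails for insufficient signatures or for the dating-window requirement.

Signatures required: an 80 percent supermajority of 19 — 4/5 of 19 = 15.20, rounded up to 16, so 16 needed; 16 signed. Sufficient.
Dating window: the latest signature is 19 days after the earliest; the limit is 20 days. Within the window.

Effective — both the signature and dating-window requirements are satisfied.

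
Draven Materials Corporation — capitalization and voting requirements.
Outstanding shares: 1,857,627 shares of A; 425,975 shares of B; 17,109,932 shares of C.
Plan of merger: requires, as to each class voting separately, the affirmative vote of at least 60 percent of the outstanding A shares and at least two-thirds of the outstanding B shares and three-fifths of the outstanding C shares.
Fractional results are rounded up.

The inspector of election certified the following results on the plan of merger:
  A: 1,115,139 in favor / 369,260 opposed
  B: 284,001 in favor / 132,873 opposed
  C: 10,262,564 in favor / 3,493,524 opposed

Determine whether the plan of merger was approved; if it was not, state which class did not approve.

A: 3/5 of 1857627 = 1114576.20, rounded up to 1114577; 1,114,577 required, 1,115,139 in favor — approved.
B: 2/3 of 425975 = 283983.33, rounded up to 283984; 283,984 required, 284,001 in favor — approved.
C: 3/5 of 17109932 = 10265959.20, rounded up to 10265960; 10,265,960 required, 10,262,564 in favor — not approved.

Not approved — the C shares did not give the required vote.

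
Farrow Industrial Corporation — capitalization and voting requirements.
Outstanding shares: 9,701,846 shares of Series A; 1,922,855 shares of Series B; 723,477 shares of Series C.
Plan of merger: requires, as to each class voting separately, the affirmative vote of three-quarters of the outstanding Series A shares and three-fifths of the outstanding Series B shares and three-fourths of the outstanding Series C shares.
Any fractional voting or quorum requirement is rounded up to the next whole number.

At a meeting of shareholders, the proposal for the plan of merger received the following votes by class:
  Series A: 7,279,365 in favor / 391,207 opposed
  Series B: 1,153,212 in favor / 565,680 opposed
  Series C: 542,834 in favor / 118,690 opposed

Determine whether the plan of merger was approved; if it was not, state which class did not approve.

Not approved — the Series B shares did not give the required vote.

Series A: 3/4 of 9701846 = 7276384.50, rounded up to 7276385; 7,276,385 required, 7,279,365 in favor — approved.
Series B: 3/5 of 1922855 = 1153713; 1,153,713 required, 1,153,212 in favor — not approved.
Series C: 3/4 of 723477 = 542607.75, rounded up to 542608; 542,608 required, 542,834 in favor — approved.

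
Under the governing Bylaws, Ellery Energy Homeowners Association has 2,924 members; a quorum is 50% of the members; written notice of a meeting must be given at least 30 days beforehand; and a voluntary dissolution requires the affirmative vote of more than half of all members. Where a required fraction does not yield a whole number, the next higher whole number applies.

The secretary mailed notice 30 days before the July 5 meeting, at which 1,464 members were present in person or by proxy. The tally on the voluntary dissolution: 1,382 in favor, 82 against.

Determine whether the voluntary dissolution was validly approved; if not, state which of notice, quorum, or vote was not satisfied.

Invalid — vote requirement not satisfied.

Notice: 30 days given; 30 required. Satisfied.
Quorum: 50% of 2,924 = 1,462; 1,464 present. Satisfied.
Vote: requires a majority of all members (2,924); a majority of 2924 is 1463, so 1,463 needed; 1,382 in favor. Not satisfied.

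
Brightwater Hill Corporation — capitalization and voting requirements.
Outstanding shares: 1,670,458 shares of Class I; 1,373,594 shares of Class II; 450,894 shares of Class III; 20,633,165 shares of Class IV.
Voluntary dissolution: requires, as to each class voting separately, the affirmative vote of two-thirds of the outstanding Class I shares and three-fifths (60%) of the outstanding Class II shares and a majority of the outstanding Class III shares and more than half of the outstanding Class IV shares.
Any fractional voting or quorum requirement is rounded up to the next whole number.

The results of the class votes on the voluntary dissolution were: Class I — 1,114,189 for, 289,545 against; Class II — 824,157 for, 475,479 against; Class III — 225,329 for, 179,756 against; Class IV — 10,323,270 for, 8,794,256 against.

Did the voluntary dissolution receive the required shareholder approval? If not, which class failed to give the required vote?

Not approved — the Class III shares did not give the required vote.

Class I: 2/3 of 1670458 = 1113638.67, rounded up to 1113639; 1,113,639 required, 1,114,189 in favor — approved.
Class II: 3/5 of 1373594 = 824156.40, rounded up to 824157; 824,157 required, 824,157 in favor — approved.
Class III: a majority of 450894 is 225448; 225,448 required, 225,329 in favor — not approved.
Class IV: a majority of 20633165 is 10316583; 10,316,583 required, 10,323,270 in favor — approved.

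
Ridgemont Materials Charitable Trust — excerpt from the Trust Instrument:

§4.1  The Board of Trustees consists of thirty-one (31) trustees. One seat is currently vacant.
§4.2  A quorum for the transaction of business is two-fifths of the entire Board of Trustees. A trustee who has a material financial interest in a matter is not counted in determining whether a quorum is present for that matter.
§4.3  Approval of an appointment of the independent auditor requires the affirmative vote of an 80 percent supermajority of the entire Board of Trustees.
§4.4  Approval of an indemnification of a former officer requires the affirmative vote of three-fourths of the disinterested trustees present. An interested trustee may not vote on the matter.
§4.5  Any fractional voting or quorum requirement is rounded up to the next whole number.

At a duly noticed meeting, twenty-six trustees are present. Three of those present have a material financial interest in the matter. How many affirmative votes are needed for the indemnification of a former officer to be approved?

The indemnification of a former officer requires three-fourths of the disinterested trustees present (26 − 3 = 23).
3/4 of 23 = 17.25, rounded up to 18.

18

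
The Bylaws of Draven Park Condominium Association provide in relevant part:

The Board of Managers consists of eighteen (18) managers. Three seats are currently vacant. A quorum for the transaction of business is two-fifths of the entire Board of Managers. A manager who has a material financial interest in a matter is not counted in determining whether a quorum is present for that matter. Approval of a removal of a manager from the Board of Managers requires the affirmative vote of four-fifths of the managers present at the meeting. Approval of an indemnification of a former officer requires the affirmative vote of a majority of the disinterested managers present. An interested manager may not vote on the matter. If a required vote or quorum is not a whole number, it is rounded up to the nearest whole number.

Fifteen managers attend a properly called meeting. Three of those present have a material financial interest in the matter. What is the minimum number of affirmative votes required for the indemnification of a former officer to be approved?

7

The indemnification of a former officer requires a majority of the disinterested managers present (15 − 3 = 12).
A majority of 12 is 7.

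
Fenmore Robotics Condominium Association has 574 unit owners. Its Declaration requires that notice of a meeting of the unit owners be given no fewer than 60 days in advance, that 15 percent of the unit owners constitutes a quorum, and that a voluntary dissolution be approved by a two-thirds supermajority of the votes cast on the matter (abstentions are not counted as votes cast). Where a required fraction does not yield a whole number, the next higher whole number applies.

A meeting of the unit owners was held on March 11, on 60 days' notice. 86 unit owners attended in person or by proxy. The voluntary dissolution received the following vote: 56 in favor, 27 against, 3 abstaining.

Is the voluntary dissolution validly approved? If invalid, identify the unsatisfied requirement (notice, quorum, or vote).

Invalid — quorum requirement not satisfied.

Notice: 60 days given; 60 required. Satisfied.
Quorum: 15% of 574 = 86.10, rounded up to 87; 86 present. Not satisfied.
Vote: requires two-thirds of the votes cast (86 − 3 abstaining = 83); 2/3 of 83 = 55.33, rounded up to 56, so 56 needed; 56 in favor. Satisfied.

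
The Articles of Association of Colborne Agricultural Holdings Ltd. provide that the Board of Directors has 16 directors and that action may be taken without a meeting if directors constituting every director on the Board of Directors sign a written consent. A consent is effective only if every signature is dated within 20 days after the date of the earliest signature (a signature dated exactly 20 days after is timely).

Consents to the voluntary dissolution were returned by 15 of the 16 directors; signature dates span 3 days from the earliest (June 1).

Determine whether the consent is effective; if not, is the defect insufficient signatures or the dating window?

Signatures required: the unanimous vote of 16 — unanimous means all 16, so 16 needed; 15 signed. Insufficient.
Dating window: the latest signature is 3 days after the earliest; the limit is 20 days. Within the window.

Not effective — insufficient signatures.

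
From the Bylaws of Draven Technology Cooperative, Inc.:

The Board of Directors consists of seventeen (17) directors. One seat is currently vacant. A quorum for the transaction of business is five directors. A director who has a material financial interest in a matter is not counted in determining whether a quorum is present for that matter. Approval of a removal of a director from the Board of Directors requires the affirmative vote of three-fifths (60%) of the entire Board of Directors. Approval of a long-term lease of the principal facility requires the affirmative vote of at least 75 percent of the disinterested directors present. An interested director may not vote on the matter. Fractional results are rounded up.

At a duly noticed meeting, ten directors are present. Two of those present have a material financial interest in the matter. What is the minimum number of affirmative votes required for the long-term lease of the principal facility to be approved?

The long-term lease of the principal facility requires three-fourths of the disinterested directors present (10 − 2 = 8).
3/4 of 8 = 6.

6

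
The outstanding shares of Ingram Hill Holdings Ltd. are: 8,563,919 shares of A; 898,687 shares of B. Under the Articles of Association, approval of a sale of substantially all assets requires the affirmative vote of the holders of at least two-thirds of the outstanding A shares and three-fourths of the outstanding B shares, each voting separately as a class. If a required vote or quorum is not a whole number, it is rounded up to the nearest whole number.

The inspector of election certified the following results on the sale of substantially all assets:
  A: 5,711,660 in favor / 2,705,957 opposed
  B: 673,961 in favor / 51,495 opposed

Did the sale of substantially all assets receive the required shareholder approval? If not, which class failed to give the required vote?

Not approved — the B shares did not give the required vote.

A: 2/3 of 8563919 = 5709279.33, rounded up to 5709280; 5,709,280 required, 5,711,660 in favor — approved.
B: 3/4 of 898687 = 674015.25, rounded up to 674016; 674,016 required, 673,961 in favor — not approved.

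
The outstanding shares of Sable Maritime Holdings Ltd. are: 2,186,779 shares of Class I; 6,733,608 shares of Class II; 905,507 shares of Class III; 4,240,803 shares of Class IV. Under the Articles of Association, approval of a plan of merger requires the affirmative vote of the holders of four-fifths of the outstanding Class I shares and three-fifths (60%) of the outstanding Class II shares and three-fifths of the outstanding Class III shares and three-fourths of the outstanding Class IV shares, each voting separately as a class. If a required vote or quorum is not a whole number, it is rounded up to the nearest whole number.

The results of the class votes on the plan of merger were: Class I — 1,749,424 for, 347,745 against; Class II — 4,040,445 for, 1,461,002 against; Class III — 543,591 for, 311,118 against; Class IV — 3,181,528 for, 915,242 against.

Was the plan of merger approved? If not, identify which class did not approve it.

Approved — every class gave the required vote.

Class I: 4/5 of 2186779 = 1749423.20, rounded up to 1749424; 1,749,424 required, 1,749,424 in favor — approved.
Class II: 3/5 of 6733608 = 4040164.80, rounded up to 4040165; 4,040,165 required, 4,040,445 in favor — approved.
Class III: 3/5 of 905507 = 543304.20, rounded up to 543305; 543,305 required, 543,591 in favor — approved.
Class IV: 3/4 of 4240803 = 3180602.25, rounded up to 3180603; 3,180,603 required, 3,181,528 in favor — approved.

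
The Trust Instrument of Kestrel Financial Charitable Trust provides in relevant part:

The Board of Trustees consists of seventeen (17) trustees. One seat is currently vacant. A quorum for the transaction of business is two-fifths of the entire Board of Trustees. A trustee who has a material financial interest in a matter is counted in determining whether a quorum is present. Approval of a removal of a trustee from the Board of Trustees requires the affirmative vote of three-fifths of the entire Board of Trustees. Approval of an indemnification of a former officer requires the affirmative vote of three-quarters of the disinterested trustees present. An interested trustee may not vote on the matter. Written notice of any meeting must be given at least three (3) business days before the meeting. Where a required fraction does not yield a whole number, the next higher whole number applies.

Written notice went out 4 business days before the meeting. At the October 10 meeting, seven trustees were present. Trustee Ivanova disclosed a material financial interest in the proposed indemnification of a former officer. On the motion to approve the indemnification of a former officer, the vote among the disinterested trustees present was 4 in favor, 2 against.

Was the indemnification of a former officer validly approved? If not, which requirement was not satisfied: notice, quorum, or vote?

Notice: 4 business days given; 3 required (4 ≥ 3). Satisfied.
Quorum: 7 present (interested trustees count toward quorum); quorum is 7. Satisfied.
Vote: the indemnification of a former officer requires three-fourths of the disinterested trustees present (7 − 1 = 6). 3/4 of 6 = 4.50, rounded up to 5, so 5 affirmative votes are needed; 4 voted in favor. Not satisfied.

Invalid — vote requirement not satisfied.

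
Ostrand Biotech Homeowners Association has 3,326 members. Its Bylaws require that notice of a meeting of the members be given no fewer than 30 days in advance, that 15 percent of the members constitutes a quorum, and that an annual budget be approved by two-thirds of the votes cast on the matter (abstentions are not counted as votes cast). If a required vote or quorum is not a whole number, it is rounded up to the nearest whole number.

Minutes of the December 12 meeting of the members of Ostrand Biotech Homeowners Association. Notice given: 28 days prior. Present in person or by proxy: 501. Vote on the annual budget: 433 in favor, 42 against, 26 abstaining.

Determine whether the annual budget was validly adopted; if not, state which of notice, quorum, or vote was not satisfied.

Notice: 28 days given; 30 required. Not satisfied.
Quorum: 15% of 3,326 = 498.90, rounded up to 499; 501 present. Satisfied.
Vote: requires two-thirds of the votes cast (501 − 26 abstaining = 475); 2/3 of 475 = 316.67, rounded up to 317, so 317 needed; 433 in favor. Satisfied.

Invalid — notice requirement not satisfied.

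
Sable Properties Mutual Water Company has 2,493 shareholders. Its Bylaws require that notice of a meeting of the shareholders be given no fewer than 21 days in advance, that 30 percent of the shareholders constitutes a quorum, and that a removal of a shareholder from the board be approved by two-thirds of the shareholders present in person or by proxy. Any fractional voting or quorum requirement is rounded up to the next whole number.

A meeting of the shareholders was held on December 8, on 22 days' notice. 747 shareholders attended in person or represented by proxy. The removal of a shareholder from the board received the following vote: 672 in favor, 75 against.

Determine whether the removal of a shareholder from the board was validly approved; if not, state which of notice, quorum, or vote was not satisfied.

Notice: 22 days given; 21 required. Satisfied.
Quorum: 30% of 2,493 = 747.90, rounded up to 748; 747 present. Not satisfied.
Vote: requires two-thirds of those present (747); 2/3 of 747 = 498, so 498 needed; 672 in favor. Satisfied.

Invalid — quorum requirement not satisfied.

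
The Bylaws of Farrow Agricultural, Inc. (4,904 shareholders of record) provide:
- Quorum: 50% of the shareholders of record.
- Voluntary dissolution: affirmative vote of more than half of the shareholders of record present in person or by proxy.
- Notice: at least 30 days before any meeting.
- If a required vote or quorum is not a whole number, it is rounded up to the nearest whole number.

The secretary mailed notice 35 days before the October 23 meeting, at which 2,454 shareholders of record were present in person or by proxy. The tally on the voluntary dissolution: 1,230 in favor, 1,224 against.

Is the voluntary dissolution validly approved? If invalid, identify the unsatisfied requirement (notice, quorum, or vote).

Notice: 35 days given; 30 required. Satisfied.
Quorum: 50% of 4,904 = 2,452; 2,454 present. Satisfied.
Vote: requires a majority of those present (2,454); a majority of 2454 is 1228, so 1,228 needed; 1,230 in favor. Satisfied.

Valid — all requirements satisfied.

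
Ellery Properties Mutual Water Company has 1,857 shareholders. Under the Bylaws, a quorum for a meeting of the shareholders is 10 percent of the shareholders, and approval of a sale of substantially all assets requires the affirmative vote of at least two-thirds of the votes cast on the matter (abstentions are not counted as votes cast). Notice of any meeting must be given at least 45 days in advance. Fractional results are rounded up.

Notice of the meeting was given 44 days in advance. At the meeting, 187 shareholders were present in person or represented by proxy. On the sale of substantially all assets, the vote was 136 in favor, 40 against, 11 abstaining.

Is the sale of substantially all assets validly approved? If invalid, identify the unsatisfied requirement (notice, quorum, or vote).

Invalid — notice requirement not satisfied.

Notice: 44 days given; 45 required. Not satisfied.
Quorum: 10% of 1,857 = 185.70, rounded up to 186; 187 present. Satisfied.
Vote: requires two-thirds of the votes cast (187 − 11 abstaining = 176); 2/3 of 176 = 117.33, rounded up to 118, so 118 needed; 136 in favor. Satisfied.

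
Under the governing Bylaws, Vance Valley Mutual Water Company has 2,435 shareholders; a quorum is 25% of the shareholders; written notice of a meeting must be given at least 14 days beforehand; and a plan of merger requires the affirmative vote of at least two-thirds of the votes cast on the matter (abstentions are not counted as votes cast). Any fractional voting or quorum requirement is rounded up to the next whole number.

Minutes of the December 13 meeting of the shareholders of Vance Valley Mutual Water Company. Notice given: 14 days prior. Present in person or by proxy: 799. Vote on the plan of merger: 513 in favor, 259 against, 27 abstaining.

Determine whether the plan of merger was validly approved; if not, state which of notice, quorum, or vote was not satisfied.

Invalid — vote requirement not satisfied.

Notice: 14 days given; 14 required. Satisfied.
Quorum: 25% of 2,435 = 608.75, rounded up to 609; 799 present. Satisfied.
Vote: requires two-thirds of the votes cast (799 − 27 abstaining = 772); 2/3 of 772 = 514.67, rounded up to 515, so 515 needed; 513 in favor. Not satisfied.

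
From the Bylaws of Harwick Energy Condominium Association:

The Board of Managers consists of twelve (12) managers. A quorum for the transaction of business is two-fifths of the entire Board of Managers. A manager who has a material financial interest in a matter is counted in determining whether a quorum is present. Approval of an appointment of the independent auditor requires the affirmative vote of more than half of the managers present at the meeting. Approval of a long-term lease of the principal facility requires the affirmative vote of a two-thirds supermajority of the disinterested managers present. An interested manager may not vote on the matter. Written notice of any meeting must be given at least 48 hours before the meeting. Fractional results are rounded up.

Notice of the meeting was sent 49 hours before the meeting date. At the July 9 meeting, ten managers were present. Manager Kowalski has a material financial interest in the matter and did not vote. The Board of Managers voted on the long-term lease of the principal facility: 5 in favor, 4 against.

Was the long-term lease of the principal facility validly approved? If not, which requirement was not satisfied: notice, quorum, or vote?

Invalid — vote requirement not satisfied.

Notice: 49 hours given; 48 required (49 ≥ 48). Satisfied.
Quorum: 10 present (interested managers count toward quorum); quorum is 5. Satisfied.
Vote: the long-term lease of the principal facility requires two-thirds of the disinterested managers present (10 − 1 = 9). 2/3 of 9 = 6, so 6 affirmative votes are needed; 5 voted in favor. Not satisfied.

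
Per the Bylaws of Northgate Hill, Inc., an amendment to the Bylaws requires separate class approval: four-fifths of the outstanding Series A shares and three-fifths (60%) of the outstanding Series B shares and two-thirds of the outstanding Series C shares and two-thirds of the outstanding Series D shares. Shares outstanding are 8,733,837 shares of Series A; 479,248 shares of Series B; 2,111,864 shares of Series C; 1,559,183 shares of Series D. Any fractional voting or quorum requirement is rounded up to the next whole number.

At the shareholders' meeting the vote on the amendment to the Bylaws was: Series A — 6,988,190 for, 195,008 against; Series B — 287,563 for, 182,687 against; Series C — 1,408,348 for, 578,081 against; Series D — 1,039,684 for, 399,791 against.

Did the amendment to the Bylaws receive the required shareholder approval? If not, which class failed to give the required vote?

Approved — every class gave the required vote.

Series A: 4/5 of 8733837 = 6987069.60, rounded up to 6987070; 6,987,070 required, 6,988,190 in favor — approved.
Series B: 3/5 of 479248 = 287548.80, rounded up to 287549; 287,549 required, 287,563 in favor — approved.
Series C: 2/3 of 2111864 = 1407909.33, rounded up to 1407910; 1,407,910 required, 1,408,348 in favor — approved.
Series D: 2/3 of 1559183 = 1039455.33, rounded up to 1039456; 1,039,456 required, 1,039,684 in favor — approved.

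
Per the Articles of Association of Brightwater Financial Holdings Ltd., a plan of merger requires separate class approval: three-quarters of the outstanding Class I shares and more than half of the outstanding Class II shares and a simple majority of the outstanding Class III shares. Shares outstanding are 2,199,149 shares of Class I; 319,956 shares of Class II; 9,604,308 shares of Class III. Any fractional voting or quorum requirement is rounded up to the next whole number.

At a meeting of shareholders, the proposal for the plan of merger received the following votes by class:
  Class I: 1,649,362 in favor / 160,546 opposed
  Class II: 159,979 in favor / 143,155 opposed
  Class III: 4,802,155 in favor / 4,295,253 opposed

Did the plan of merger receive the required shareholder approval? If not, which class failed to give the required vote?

Class I: 3/4 of 2199149 = 1649361.75, rounded up to 1649362; 1,649,362 required, 1,649,362 in favor — approved.
Class II: a majority of 319956 is 159979; 159,979 required, 159,979 in favor — approved.
Class III: a majority of 9604308 is 4802155; 4,802,155 required, 4,802,155 in favor — approved.

Approved — every class gave the required vote.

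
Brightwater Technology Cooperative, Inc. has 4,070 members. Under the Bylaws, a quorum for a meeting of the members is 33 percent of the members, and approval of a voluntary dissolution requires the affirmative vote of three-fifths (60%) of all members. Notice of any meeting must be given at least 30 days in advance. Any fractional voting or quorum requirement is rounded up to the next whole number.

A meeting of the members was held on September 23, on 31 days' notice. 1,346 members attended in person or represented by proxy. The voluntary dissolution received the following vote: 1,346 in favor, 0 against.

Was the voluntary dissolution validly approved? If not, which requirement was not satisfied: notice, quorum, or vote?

Notice: 31 days given; 30 required. Satisfied.
Quorum: 33% of 4,070 = 1,343.10, rounded up to 1,344; 1,346 present. Satisfied.
Vote: requires three-fifths of all members (4,070); 3/5 of 4070 = 2442, so 2,442 needed; 1,346 in favor. Not satisfied.

Invalid — vote requirement not satisfied.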